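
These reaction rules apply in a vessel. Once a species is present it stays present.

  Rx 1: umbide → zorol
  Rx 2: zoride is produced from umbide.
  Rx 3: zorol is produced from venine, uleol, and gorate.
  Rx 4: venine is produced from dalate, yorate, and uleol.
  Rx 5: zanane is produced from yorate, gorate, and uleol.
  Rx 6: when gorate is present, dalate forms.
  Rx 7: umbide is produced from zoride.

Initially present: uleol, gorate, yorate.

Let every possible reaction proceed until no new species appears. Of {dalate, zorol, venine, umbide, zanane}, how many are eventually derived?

4

yorate, gorate, and uleol present → zanane forms (Rx 5).
gorate present → dalate forms (Rx 6).
dalate, yorate, and uleol present → venine forms (Rx 4).
venine, uleol, and gorate present → zorol forms (Rx 3).
dalate: reached.
zorol: reached.
venine: reached.
umbide would need zoride (Rx 7), but zoride never forms.
zanane: reached.
Reached: dalate, zorol, venine, and zanane — 4 of the 5.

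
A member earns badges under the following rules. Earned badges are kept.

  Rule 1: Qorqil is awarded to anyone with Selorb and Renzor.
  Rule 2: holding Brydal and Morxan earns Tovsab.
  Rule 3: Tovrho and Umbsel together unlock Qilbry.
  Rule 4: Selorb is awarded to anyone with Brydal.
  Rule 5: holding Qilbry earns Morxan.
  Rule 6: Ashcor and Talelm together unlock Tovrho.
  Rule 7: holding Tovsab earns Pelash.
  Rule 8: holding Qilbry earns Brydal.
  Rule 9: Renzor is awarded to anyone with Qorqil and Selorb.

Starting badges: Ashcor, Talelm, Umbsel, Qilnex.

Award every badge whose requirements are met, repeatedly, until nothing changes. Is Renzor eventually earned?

Renzor would need Qorqil and Selorb (Rule 9), but Qorqil is never earned.

No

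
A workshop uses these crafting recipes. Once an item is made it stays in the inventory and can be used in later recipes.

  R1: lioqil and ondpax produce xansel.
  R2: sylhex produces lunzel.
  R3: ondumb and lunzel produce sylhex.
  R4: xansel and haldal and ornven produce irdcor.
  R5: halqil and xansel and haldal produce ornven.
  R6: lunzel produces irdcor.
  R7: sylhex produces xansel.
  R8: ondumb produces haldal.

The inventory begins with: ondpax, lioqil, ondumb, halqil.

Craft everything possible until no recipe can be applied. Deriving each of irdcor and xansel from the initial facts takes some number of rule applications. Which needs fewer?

xansel

xansel: Using R1, lioqil and ondpax make xansel. [1 rule application]
irdcor: lioqil and ondpax → xansel (R1). Using R8, ondumb makes haldal. Using R5, halqil, xansel, and haldal make ornven. xansel and haldal and ornven → irdcor (R4). [4 rule applications]
xansel needs fewer.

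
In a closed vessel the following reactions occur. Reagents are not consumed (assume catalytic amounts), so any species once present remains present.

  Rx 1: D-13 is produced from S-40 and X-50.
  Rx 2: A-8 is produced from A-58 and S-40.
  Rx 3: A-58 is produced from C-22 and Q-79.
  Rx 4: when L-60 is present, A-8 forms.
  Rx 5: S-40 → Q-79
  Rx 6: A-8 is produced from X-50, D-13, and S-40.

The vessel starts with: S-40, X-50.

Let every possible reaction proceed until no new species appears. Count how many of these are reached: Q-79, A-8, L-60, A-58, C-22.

2

S-40 present → Q-79 forms (Rx 5).
S-40 and X-50 present → D-13 forms (Rx 1).
X-50, D-13, and S-40 present → A-8 forms (Rx 6).
Q-79: reached.
A-8: reached.
No rule produces L-60, and it is not given.
A-58 would need C-22 and Q-79 (Rx 3), but C-22 never forms.
No rule produces C-22, and it is not given.
Reached: Q-79 and A-8 — 2 of the 5.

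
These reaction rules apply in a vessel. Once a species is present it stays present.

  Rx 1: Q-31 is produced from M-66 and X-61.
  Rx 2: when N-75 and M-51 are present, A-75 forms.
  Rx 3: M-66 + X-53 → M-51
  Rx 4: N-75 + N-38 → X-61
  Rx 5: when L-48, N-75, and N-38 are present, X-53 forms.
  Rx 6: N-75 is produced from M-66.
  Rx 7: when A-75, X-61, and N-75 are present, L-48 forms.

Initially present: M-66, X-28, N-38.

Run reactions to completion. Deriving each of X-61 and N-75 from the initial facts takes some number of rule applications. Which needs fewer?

N-75: M-66 present → N-75 forms (Rx 6). [1 rule application]
X-61: M-66 present → N-75 forms (Rx 6). N-75 and N-38 present → X-61 forms (Rx 4). [2 rule applications]
N-75 needs fewer.

N-75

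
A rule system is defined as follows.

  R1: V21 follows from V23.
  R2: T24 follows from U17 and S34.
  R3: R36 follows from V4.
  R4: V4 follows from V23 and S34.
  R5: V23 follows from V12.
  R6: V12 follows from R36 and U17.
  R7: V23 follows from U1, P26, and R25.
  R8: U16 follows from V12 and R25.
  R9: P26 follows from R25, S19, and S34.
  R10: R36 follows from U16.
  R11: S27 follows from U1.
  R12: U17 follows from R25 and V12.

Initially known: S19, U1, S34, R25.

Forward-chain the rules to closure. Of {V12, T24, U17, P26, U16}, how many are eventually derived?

R25, S19, and S34 hold, so P26 follows (R9).
V12 would need R36 and U17 (R6), but U17 is never established.
T24 would need U17 and S34 (R2), but U17 is never established.
U17 would need R25 and V12 (R12), but V12 is never established.
P26: reached.
U16 would need V12 and R25 (R8), but V12 is never established.
Reached: P26 — 1 of the 5.

1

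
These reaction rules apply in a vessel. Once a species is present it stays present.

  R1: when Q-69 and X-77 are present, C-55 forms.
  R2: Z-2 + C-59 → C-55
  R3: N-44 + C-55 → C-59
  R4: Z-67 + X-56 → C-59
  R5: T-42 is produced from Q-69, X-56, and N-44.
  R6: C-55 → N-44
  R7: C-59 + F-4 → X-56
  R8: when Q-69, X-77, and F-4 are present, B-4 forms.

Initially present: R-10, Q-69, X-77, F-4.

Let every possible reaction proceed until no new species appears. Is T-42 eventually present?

Yes

Q-69 and X-77 present → C-55 forms (R1).
C-55 present → N-44 forms (R6).
N-44 and C-55 present → C-59 forms (R3).
C-59 and F-4 present → X-56 forms (R7).
Q-69, X-56, and N-44 present → T-42 forms (R5).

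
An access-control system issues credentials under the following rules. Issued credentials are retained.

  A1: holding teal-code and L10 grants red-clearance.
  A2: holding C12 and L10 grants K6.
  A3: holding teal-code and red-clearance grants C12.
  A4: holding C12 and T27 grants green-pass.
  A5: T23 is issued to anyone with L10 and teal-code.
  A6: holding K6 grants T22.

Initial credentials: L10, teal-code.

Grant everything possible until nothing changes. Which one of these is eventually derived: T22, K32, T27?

T22

Holding teal-code and L10 grants red-clearance (A1).
Holding teal-code and red-clearance grants C12 (A3).
Holding C12 and L10 grants K6 (A2).
Holding K6 grants T22 (A6).
No rule produces K32, and it is not given. No rule produces T27, and it is not given.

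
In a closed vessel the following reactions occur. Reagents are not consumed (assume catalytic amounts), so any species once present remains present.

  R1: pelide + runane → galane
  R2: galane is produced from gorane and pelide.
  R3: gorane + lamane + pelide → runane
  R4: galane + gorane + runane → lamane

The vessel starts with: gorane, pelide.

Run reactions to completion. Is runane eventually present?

runane would need gorane, lamane, and pelide (R3), but lamane never forms.

No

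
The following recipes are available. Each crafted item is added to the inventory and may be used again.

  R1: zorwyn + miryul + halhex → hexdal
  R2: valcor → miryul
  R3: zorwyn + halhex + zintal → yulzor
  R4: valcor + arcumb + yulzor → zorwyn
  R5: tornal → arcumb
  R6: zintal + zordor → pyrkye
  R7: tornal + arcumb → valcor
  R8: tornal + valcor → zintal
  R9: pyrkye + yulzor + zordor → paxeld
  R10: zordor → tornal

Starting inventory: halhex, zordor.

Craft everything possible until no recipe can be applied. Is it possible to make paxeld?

paxeld would need pyrkye, yulzor, and zordor (R9), but yulzor is never obtained.

No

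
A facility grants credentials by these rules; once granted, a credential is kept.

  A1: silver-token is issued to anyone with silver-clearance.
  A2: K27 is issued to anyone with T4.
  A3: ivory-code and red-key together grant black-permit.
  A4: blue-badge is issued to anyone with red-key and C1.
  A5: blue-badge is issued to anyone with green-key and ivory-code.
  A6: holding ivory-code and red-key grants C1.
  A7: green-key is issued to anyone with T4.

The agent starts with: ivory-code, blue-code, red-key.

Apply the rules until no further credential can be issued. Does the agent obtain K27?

No

K27 would need T4 (A2), but T4 is never granted.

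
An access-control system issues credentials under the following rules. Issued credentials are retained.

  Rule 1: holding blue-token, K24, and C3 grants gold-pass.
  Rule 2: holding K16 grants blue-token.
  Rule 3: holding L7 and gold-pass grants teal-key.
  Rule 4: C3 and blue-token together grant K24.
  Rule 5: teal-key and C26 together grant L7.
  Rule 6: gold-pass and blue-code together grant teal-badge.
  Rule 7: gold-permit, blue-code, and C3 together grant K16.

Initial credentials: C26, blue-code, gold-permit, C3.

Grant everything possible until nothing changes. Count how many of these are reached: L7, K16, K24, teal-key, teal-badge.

3

Holding gold-permit, blue-code, and C3 grants K16 (Rule 7).
Holding K16 grants blue-token (Rule 2).
Holding C3 and blue-token grants K24 (Rule 4).
Holding blue-token, K24, and C3 grants gold-pass (Rule 1).
Holding gold-pass and blue-code grants teal-badge (Rule 6).
L7 would need teal-key and C26 (Rule 5), but teal-key is never granted.
K16: reached.
K24: reached.
teal-key would need L7 and gold-pass (Rule 3), but L7 is never granted.
teal-badge: reached.
Reached: K16, K24, and teal-badge — 3 of the 5.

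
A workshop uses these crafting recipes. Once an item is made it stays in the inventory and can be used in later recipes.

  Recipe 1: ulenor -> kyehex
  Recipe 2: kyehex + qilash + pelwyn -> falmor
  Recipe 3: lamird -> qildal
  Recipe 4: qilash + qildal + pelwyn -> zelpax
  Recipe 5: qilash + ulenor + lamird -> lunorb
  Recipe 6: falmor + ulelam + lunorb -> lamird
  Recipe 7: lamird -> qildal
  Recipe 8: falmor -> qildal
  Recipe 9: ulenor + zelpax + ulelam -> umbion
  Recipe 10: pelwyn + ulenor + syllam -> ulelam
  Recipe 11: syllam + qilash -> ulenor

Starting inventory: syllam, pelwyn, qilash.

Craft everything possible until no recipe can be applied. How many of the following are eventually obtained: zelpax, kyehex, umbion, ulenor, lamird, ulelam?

syllam + qilash -> ulenor (Recipe 11).
pelwyn + ulenor + syllam -> ulelam (Recipe 10).
Using Recipe 1, ulenor makes kyehex.
Using Recipe 2, kyehex, qilash, and pelwyn make falmor.
Using Recipe 8, falmor makes qildal.
qilash + qildal + pelwyn -> zelpax (Recipe 4).
Using Recipe 9, ulenor, zelpax, and ulelam make umbion.
zelpax: reached.
kyehex: reached.
umbion: reached.
ulenor: reached.
lamird would need falmor, ulelam, and lunorb (Recipe 6), but lunorb is never obtained.
ulelam: reached.
Reached: zelpax, kyehex, umbion, ulenor, and ulelam — 5 of the 6.

5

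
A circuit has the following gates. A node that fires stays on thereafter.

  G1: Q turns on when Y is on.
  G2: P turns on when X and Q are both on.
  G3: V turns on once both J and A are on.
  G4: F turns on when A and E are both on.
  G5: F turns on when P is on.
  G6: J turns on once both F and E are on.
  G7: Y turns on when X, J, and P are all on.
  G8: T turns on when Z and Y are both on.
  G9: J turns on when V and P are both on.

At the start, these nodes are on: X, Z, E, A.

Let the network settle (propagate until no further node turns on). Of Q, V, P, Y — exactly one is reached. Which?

V

G4: A and E on → F on.
G6: F and E on → J on.
J and A are on, so V turns on (G3).
Y would need X, J, and P (G7), but P never turns on. P would need X and Q (G2), but Q never turns on. Q would need Y (G1), but Y never turns on.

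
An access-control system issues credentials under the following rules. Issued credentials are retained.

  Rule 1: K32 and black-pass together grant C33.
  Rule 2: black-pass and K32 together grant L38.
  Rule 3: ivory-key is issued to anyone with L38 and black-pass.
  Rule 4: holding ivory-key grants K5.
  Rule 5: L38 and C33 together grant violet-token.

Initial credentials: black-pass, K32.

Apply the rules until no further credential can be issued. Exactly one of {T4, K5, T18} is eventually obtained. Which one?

Holding black-pass and K32 grants L38 (Rule 2).
Holding L38 and black-pass grants ivory-key (Rule 3).
Holding ivory-key grants K5 (Rule 4).
No rule produces T4, and it is not given. No rule produces T18, and it is not given.

K5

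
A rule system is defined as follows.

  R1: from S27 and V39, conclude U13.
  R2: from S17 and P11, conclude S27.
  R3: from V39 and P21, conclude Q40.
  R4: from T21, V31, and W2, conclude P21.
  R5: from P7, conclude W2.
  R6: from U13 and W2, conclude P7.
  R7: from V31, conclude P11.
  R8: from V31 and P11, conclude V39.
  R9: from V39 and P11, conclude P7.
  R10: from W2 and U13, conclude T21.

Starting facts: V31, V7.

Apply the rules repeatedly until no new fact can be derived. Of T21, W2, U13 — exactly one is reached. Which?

V31 holds, so P11 follows (R7).
V31 and P11 hold, so V39 follows (R8).
V39 and P11 hold, so P7 follows (R9).
From P7, R5 gives W2.
U13 would need S27 and V39 (R1), but S27 is never established. T21 would need W2 and U13 (R10), but U13 is never established.

W2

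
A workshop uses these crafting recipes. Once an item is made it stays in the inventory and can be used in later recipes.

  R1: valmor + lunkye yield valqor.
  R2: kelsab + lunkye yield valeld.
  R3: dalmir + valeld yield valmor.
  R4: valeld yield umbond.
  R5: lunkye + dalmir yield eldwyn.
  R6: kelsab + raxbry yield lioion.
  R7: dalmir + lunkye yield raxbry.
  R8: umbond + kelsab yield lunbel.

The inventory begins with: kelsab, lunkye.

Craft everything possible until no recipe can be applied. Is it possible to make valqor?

valqor would need valmor and lunkye (R1), but valmor is never obtained.

No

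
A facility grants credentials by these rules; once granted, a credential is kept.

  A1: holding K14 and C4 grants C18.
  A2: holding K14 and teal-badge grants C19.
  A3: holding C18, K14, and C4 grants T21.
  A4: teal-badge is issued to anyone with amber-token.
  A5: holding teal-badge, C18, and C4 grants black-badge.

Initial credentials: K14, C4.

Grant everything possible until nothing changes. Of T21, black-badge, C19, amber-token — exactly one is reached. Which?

Holding K14 and C4 grants C18 (A1).
Holding C18, K14, and C4 grants T21 (A3).
black-badge would need teal-badge, C18, and C4 (A5), but teal-badge is never granted. C19 would need K14 and teal-badge (A2), but teal-badge is never granted. No rule produces amber-token, and it is not given.

T21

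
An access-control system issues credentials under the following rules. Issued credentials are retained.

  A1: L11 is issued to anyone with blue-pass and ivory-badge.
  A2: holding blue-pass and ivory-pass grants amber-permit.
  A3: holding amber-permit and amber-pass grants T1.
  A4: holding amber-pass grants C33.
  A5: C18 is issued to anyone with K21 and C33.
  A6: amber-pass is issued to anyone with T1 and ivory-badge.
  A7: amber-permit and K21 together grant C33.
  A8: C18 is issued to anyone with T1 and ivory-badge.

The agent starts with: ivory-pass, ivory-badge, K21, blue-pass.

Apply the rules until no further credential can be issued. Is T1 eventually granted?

T1 would need amber-permit and amber-pass (A3), but amber-pass is never granted.

No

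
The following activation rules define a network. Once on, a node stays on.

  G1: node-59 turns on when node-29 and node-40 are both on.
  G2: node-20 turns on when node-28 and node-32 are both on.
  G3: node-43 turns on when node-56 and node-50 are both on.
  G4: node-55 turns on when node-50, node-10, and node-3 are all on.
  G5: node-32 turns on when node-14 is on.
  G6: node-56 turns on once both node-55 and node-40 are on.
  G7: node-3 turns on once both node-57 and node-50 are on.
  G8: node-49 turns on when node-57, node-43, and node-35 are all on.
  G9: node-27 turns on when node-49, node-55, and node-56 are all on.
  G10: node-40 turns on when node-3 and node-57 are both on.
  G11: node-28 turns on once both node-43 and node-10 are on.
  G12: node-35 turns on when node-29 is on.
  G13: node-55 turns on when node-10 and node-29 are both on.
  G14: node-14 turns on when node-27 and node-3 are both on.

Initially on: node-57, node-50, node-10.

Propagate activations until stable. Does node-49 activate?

node-49 would need node-57, node-43, and node-35 (G8), but node-35 never turns on.

No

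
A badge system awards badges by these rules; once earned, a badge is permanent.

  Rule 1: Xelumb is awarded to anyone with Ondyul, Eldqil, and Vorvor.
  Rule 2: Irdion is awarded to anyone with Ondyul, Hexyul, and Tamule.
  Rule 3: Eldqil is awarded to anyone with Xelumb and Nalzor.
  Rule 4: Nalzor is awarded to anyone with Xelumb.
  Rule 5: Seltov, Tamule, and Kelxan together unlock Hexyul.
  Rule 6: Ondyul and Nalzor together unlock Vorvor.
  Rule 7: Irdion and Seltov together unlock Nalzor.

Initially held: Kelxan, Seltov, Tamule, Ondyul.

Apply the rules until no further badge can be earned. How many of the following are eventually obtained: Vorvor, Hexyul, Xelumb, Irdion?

3

With Seltov, Tamule, and Kelxan, Hexyul is earned (Rule 5).
With Ondyul, Hexyul, and Tamule, Irdion is earned (Rule 2).
With Irdion and Seltov, Nalzor is earned (Rule 7).
With Ondyul and Nalzor, Vorvor is earned (Rule 6).
Vorvor: reached.
Hexyul: reached.
Xelumb would need Ondyul, Eldqil, and Vorvor (Rule 1), but Eldqil is never earned.
Irdion: reached.
Reached: Vorvor, Hexyul, and Irdion — 3 of the 4.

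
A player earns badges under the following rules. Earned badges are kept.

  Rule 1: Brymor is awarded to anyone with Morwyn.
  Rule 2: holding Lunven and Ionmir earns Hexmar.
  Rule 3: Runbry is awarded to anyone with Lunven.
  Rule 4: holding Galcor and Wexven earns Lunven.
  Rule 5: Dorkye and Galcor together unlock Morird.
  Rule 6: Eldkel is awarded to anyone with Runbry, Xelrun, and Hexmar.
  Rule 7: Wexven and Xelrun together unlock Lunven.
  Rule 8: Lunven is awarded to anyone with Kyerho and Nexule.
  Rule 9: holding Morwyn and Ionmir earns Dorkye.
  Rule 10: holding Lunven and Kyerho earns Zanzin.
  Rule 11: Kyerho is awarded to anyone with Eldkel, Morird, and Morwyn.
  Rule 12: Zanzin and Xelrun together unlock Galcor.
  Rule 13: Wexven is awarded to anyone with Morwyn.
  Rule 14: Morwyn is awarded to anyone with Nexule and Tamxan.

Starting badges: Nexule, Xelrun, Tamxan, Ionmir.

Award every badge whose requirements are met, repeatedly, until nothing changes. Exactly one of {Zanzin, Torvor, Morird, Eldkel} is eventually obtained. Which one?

With Nexule and Tamxan, Morwyn is earned (Rule 14).
With Morwyn, Wexven is earned (Rule 13).
With Wexven and Xelrun, Lunven is earned (Rule 7).
With Lunven, Runbry is earned (Rule 3).
With Lunven and Ionmir, Hexmar is earned (Rule 2).
With Runbry, Xelrun, and Hexmar, Eldkel is earned (Rule 6).
No rule produces Torvor, and it is not given. Morird would need Dorkye and Galcor (Rule 5), but Galcor is never earned. Zanzin would need Lunven and Kyerho (Rule 10), but Kyerho is never earned.

Eldkel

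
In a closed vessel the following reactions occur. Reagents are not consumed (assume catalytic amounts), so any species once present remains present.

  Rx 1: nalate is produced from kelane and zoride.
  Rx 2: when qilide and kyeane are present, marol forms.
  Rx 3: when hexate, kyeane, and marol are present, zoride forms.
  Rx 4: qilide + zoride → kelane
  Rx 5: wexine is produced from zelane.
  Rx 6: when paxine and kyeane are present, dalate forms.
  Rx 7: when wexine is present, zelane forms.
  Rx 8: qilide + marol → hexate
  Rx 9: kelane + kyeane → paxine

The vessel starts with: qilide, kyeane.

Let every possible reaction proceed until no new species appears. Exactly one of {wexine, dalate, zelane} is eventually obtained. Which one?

dalate

qilide and kyeane present → marol forms (Rx 2).
qilide and marol present → hexate forms (Rx 8).
hexate, kyeane, and marol present → zoride forms (Rx 3).
qilide and zoride present → kelane forms (Rx 4).
kelane and kyeane present → paxine forms (Rx 9).
paxine and kyeane present → dalate forms (Rx 6).
wexine would need zelane (Rx 5), but zelane never forms. zelane would need wexine (Rx 7), but wexine never forms.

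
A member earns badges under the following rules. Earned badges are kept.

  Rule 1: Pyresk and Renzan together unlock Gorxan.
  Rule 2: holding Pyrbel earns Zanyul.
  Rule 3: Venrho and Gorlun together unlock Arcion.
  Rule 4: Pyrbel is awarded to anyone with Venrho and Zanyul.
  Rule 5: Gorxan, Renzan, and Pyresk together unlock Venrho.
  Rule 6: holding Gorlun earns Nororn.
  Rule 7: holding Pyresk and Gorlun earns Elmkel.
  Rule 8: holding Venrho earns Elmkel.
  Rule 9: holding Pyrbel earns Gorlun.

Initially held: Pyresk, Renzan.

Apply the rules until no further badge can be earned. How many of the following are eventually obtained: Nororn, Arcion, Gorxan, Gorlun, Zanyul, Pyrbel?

With Pyresk and Renzan, Gorxan is earned (Rule 1).
Nororn would need Gorlun (Rule 6), but Gorlun is never earned.
Arcion would need Venrho and Gorlun (Rule 3), but Gorlun is never earned.
Gorxan: reached.
Gorlun would need Pyrbel (Rule 9), but Pyrbel is never earned.
Zanyul would need Pyrbel (Rule 2), but Pyrbel is never earned.
Pyrbel would need Venrho and Zanyul (Rule 4), but Zanyul is never earned.
Reached: Gorxan — 1 of the 6.

1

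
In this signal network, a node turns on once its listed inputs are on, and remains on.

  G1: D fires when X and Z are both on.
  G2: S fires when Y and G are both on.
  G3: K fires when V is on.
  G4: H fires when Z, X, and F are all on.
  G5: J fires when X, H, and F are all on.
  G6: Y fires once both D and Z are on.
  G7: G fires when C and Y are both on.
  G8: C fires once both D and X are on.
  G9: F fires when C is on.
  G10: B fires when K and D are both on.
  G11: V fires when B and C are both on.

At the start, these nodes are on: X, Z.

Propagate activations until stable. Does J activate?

Yes

X and Z are on, so D fires (G1).
D and X are on, so C fires (G8).
C is on, so F fires (G9).
Z, X, and F are on, so H fires (G4).
G5: X, H, and F on → J on.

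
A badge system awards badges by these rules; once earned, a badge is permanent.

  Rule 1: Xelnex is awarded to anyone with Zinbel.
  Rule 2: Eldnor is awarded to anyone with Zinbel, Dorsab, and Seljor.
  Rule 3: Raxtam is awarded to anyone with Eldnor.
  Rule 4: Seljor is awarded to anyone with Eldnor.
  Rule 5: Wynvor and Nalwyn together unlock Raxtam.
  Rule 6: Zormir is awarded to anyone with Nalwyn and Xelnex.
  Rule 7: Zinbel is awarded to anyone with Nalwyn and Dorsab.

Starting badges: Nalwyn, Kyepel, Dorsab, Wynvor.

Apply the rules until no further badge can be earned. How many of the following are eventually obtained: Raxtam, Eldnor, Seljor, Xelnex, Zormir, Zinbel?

4

With Wynvor and Nalwyn, Raxtam is earned (Rule 5).
With Nalwyn and Dorsab, Zinbel is earned (Rule 7).
With Zinbel, Xelnex is earned (Rule 1).
With Nalwyn and Xelnex, Zormir is earned (Rule 6).
Raxtam: reached.
Eldnor would need Zinbel, Dorsab, and Seljor (Rule 2), but Seljor is never earned.
Seljor would need Eldnor (Rule 4), but Eldnor is never earned.
Xelnex: reached.
Zormir: reached.
Zinbel: reached.
Reached: Raxtam, Xelnex, Zormir, and Zinbel — 4 of the 6.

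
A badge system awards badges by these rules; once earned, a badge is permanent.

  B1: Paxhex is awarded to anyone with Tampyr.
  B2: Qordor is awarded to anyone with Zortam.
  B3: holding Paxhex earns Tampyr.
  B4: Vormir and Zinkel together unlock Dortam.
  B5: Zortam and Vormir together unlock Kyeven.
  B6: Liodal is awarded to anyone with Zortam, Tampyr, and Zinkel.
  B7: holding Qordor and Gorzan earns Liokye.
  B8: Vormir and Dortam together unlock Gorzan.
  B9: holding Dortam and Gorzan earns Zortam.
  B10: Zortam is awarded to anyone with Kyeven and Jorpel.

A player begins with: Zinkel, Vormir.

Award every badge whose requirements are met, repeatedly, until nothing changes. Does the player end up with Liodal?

No

Liodal would need Zortam, Tampyr, and Zinkel (B6), but Tampyr is never earned.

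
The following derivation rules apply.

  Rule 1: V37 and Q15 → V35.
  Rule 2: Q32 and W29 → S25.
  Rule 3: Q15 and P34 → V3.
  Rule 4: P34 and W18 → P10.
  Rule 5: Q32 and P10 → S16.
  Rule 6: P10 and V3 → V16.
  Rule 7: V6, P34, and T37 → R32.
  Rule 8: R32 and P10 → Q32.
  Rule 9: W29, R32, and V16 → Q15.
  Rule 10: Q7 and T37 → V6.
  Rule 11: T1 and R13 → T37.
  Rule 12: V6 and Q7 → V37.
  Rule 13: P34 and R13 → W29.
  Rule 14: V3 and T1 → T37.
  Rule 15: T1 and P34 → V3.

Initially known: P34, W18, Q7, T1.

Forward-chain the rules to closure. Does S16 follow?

From T1 and P34, Rule 15 gives V3.
From P34 and W18, Rule 4 gives P10.
From V3 and T1, Rule 14 gives T37.
Q7 and T37 hold, so V6 follows (Rule 10).
From V6, P34, and T37, Rule 7 gives R32.
R32 and P10 hold, so Q32 follows (Rule 8).
From Q32 and P10, Rule 5 gives S16.

Yes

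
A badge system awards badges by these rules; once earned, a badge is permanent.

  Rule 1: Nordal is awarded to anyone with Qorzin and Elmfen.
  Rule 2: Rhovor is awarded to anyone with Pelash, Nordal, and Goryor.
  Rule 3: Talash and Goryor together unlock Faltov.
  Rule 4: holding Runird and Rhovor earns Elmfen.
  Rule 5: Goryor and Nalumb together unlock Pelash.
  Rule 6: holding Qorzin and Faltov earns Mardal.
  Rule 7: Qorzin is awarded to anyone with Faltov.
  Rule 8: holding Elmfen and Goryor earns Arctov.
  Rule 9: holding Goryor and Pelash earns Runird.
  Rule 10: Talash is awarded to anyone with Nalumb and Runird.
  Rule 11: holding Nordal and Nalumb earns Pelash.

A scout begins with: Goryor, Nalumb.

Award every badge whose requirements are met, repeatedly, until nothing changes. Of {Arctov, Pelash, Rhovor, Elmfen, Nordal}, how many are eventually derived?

1

With Goryor and Nalumb, Pelash is earned (Rule 5).
Arctov would need Elmfen and Goryor (Rule 8), but Elmfen is never earned.
Pelash: reached.
Rhovor would need Pelash, Nordal, and Goryor (Rule 2), but Nordal is never earned.
Elmfen would need Runird and Rhovor (Rule 4), but Rhovor is never earned.
Nordal would need Qorzin and Elmfen (Rule 1), but Elmfen is never earned.
Reached: Pelash — 1 of the 5.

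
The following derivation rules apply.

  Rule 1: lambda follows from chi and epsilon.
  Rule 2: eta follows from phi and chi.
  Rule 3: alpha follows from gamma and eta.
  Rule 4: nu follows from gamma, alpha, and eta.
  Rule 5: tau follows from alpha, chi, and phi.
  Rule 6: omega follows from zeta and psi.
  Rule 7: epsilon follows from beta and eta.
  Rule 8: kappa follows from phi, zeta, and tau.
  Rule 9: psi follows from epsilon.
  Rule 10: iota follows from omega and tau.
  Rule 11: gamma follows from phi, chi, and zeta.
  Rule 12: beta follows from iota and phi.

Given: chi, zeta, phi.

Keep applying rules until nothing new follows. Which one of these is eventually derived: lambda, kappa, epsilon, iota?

phi, chi, and zeta hold, so gamma follows (Rule 11).
From phi and chi, Rule 2 gives eta.
From gamma and eta, Rule 3 gives alpha.
From alpha, chi, and phi, Rule 5 gives tau.
From phi, zeta, and tau, Rule 8 gives kappa.
lambda would need chi and epsilon (Rule 1), but epsilon is never established. iota would need omega and tau (Rule 10), but omega is never established. epsilon would need beta and eta (Rule 7), but beta is never established.

kappa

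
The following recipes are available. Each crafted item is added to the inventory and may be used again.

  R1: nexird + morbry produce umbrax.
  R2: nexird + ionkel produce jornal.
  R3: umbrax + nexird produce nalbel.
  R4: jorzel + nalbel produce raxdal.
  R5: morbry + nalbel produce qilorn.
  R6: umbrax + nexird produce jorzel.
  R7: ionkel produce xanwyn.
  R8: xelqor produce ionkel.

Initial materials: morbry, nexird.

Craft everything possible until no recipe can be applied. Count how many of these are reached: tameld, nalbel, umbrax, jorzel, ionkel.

3

Using R1, nexird and morbry make umbrax.
umbrax + nexird → nalbel (R3).
umbrax + nexird → jorzel (R6).
No rule produces tameld, and it is not given.
nalbel: reached.
umbrax: reached.
jorzel: reached.
ionkel would need xelqor (R8), but xelqor is never obtained.
Reached: nalbel, umbrax, and jorzel — 3 of the 5.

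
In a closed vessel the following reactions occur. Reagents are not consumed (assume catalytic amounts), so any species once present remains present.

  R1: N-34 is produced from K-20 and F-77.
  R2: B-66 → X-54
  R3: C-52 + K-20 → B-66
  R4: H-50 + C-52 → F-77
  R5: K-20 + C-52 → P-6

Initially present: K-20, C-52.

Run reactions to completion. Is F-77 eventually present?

No

F-77 would need H-50 and C-52 (R4), but H-50 never forms.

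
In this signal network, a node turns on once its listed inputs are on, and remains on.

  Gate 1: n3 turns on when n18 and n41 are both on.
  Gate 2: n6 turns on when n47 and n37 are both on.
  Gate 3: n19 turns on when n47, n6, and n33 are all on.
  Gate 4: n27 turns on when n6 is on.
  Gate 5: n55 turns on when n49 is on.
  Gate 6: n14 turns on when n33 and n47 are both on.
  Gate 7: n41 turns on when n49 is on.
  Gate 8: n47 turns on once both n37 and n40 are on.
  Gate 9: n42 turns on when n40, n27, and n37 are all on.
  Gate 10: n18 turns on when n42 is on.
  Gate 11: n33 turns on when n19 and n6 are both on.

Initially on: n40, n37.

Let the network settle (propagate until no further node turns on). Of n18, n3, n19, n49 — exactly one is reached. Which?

n37 and n40 are on, so n47 turns on (Gate 8).
n47 and n37 are on, so n6 turns on (Gate 2).
Gate 4: n6 on → n27 on.
Gate 9: n40, n27, and n37 on → n42 on.
Gate 10: n42 on → n18 on.
n3 would need n18 and n41 (Gate 1), but n41 never turns on. No rule produces n49, and it is not given. n19 would need n47, n6, and n33 (Gate 3), but n33 never turns on.

n18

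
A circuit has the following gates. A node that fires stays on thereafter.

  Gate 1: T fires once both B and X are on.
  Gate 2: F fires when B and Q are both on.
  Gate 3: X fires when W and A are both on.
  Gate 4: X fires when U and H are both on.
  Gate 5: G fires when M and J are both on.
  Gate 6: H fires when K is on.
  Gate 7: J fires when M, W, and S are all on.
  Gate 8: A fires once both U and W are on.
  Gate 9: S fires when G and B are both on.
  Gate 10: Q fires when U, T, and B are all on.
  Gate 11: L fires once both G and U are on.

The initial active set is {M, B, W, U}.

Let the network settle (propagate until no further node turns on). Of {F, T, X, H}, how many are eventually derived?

U and W are on, so A fires (Gate 8).
Gate 3: W and A on → X on.
Gate 1: B and X on → T on.
Gate 10: U, T, and B on → Q on.
Gate 2: B and Q on → F on.
F: reached.
T: reached.
X: reached.
H would need K (Gate 6), but K never turns on.
Reached: F, T, and X — 3 of the 4.

3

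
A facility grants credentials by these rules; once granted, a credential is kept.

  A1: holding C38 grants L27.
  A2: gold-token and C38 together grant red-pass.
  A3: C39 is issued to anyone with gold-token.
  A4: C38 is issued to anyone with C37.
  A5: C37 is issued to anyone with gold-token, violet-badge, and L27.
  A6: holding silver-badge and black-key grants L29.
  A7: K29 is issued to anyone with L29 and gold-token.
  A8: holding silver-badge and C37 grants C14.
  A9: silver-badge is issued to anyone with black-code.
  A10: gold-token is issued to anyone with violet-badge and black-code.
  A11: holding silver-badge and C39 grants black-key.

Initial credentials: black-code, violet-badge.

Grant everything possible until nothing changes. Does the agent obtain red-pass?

red-pass would need gold-token and C38 (A2), but C38 is never granted.

No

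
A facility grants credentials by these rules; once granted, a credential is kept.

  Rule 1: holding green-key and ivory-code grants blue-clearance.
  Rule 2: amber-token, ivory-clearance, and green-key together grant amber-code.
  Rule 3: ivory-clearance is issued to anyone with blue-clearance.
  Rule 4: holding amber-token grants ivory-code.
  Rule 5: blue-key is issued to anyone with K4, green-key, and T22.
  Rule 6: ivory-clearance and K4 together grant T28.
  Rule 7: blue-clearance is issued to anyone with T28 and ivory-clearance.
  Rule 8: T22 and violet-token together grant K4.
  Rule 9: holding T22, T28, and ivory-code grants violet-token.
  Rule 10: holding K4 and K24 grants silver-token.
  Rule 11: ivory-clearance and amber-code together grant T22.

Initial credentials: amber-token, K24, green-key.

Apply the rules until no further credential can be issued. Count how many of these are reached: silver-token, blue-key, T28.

silver-token would need K4 and K24 (Rule 10), but K4 is never granted.
blue-key would need K4, green-key, and T22 (Rule 5), but K4 is never granted.
T28 would need ivory-clearance and K4 (Rule 6), but K4 is never granted.
None of the 3 are reached.

0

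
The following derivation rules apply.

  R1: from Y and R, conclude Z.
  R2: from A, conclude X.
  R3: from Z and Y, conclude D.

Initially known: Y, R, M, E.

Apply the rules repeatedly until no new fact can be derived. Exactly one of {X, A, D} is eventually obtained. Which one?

D

Y and R hold, so Z follows (R1).
Z and Y hold, so D follows (R3).
No rule produces A, and it is not given. X would need A (R2), but A is never established.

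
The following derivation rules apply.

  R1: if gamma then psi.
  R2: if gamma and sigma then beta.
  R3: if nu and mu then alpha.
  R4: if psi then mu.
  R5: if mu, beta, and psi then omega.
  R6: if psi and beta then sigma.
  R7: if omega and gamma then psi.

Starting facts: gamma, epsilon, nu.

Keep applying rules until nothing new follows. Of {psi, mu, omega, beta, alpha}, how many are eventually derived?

gamma holds, so psi follows (R1).
psi holds, so mu follows (R4).
From nu and mu, R3 gives alpha.
psi: reached.
mu: reached.
omega would need mu, beta, and psi (R5), but beta is never established.
beta would need gamma and sigma (R2), but sigma is never established.
alpha: reached.
Reached: psi, mu, and alpha — 3 of the 5.

3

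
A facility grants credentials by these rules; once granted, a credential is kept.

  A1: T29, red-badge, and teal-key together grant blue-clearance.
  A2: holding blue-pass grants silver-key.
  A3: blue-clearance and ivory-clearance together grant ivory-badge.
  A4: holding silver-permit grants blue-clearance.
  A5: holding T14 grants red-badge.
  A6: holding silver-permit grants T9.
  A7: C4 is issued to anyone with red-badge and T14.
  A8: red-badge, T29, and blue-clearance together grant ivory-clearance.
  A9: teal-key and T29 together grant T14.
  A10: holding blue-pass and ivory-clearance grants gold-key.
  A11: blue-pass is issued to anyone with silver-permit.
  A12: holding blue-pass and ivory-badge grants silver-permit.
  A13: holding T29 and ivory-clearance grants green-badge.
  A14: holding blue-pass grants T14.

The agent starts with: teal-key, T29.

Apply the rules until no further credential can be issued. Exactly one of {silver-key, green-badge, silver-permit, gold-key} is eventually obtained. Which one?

green-badge

Holding teal-key and T29 grants T14 (A9).
Holding T14 grants red-badge (A5).
Holding T29, red-badge, and teal-key grants blue-clearance (A1).
Holding red-badge, T29, and blue-clearance grants ivory-clearance (A8).
Holding T29 and ivory-clearance grants green-badge (A13).
silver-permit would need blue-pass and ivory-badge (A12), but blue-pass is never granted. silver-key would need blue-pass (A2), but blue-pass is never granted. gold-key would need blue-pass and ivory-clearance (A10), but blue-pass is never granted.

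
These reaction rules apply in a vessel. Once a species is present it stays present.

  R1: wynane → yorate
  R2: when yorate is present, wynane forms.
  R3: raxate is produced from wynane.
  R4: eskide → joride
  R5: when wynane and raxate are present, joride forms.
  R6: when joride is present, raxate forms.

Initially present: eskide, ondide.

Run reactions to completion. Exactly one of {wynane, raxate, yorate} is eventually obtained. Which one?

raxate

eskide present → joride forms (R4).
joride present → raxate forms (R6).
wynane would need yorate (R2), but yorate never forms. yorate would need wynane (R1), but wynane never forms.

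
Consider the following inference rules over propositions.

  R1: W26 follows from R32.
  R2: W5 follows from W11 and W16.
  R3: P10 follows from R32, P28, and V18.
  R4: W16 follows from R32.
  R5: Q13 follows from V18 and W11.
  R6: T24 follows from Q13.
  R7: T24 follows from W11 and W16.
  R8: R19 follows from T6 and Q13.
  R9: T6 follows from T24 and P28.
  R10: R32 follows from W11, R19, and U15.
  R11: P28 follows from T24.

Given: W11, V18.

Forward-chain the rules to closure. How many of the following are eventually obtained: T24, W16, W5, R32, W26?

1

From V18 and W11, R5 gives Q13.
From Q13, R6 gives T24.
T24: reached.
W16 would need R32 (R4), but R32 is never established.
W5 would need W11 and W16 (R2), but W16 is never established.
R32 would need W11, R19, and U15 (R10), but U15 is never established.
W26 would need R32 (R1), but R32 is never established.
Reached: T24 — 1 of the 5.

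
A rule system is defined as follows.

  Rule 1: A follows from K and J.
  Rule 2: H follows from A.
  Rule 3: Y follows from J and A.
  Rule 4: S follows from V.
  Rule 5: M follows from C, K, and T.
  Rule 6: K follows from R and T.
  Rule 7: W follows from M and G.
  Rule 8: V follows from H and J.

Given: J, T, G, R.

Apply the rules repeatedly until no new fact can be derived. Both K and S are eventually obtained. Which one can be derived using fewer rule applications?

K

K: From R and T, Rule 6 gives K. [1 rule application]
S: R and T hold, so K follows (Rule 6). From K and J, Rule 1 gives A. A holds, so H follows (Rule 2). H and J hold, so V follows (Rule 8). From V, Rule 4 gives S. [5 rule applications]
K needs fewer.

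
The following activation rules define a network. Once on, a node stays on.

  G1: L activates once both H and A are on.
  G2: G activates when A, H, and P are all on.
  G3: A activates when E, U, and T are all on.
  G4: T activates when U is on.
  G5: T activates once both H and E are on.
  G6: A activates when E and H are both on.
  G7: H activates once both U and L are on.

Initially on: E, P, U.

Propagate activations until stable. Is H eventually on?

H would need U and L (G7), but L never turns on.

No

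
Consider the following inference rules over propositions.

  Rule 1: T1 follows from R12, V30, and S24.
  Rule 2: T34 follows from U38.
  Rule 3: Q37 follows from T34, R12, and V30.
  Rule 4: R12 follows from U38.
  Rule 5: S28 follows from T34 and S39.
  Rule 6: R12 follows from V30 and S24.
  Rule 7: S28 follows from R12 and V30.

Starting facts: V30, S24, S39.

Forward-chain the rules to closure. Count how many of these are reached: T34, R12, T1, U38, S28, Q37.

From V30 and S24, Rule 6 gives R12.
From R12, V30, and S24, Rule 1 gives T1.
R12 and V30 hold, so S28 follows (Rule 7).
T34 would need U38 (Rule 2), but U38 is never established.
R12: reached.
T1: reached.
No rule produces U38, and it is not given.
S28: reached.
Q37 would need T34, R12, and V30 (Rule 3), but T34 is never established.
Reached: R12, T1, and S28 — 3 of the 6.

3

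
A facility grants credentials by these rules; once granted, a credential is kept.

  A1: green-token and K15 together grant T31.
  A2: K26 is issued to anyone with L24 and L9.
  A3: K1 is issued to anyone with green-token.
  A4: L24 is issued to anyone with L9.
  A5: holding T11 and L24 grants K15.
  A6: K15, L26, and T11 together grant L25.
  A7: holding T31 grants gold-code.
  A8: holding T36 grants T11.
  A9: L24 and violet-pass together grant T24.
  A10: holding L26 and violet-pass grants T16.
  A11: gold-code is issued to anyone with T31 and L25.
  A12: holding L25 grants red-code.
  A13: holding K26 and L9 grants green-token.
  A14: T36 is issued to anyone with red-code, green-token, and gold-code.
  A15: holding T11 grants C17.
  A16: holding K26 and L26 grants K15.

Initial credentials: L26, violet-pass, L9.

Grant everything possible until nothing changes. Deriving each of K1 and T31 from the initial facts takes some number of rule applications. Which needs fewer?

K1

K1: Holding L9 grants L24 (A4). Holding L24 and L9 grants K26 (A2). Holding K26 and L9 grants green-token (A13). Holding green-token grants K1 (A3). [4 rule applications]
T31: Holding L9 grants L24 (A4). Holding L24 and L9 grants K26 (A2). Holding K26 and L9 grants green-token (A13). Holding K26 and L26 grants K15 (A16). Holding green-token and K15 grants T31 (A1). [5 rule applications]
K1 needs fewer.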